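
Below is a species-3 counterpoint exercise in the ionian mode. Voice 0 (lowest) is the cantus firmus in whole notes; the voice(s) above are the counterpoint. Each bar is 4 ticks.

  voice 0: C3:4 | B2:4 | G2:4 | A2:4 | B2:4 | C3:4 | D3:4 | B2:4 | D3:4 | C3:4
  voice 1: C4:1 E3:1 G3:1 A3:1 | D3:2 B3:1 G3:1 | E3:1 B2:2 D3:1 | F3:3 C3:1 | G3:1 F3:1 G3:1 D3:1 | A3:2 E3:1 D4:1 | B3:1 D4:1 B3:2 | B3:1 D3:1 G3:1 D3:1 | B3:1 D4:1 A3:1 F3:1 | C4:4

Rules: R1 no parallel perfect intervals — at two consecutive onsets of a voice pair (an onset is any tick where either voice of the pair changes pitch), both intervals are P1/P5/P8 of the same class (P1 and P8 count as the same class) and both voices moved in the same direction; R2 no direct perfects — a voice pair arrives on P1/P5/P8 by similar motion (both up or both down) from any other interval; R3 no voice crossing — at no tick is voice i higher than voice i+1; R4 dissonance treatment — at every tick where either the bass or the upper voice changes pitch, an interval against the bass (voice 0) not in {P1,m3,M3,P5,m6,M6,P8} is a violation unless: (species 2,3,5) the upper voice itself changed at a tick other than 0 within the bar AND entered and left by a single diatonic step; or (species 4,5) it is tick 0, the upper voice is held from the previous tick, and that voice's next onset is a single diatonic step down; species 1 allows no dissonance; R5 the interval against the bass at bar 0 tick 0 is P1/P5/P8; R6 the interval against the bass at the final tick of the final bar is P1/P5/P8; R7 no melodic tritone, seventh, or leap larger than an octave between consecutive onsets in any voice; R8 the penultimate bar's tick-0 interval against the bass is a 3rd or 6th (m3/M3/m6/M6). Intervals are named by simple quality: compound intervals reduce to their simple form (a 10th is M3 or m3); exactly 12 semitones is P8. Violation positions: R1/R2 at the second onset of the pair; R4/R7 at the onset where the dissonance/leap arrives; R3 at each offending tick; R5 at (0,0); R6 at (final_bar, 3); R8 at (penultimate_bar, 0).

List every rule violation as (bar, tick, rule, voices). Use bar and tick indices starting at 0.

bar 0: v0=C3 v1=C4 downbeat P8
bar 1: v0=B2 v1=D3 downbeat m3
bar 2: v0=G2 v1=E3 downbeat M6
bar 3: v0=A2 v1=F3 downbeat m6
bar 4: v0=B2 v1=G3 downbeat m6
bar 5: v0=C3 v1=A3 downbeat M6
bar 6: v0=D3 v1=B3 downbeat M6
bar 7: v0=B2 v1=B3 downbeat P8
bar 8: v0=D3 v1=B3 downbeat M6
bar 9: v0=C3 v1=C4 downbeat P8
  -> R4 @ bar 5 tick 3 v(0, 1): C3/D4 M2 untreated
  -> R7 @ bar 5 tick 3 v(1,): E3->D4 leap 10st

(5, 3, R4, (0, 1))
(5, 3, R7, (1,))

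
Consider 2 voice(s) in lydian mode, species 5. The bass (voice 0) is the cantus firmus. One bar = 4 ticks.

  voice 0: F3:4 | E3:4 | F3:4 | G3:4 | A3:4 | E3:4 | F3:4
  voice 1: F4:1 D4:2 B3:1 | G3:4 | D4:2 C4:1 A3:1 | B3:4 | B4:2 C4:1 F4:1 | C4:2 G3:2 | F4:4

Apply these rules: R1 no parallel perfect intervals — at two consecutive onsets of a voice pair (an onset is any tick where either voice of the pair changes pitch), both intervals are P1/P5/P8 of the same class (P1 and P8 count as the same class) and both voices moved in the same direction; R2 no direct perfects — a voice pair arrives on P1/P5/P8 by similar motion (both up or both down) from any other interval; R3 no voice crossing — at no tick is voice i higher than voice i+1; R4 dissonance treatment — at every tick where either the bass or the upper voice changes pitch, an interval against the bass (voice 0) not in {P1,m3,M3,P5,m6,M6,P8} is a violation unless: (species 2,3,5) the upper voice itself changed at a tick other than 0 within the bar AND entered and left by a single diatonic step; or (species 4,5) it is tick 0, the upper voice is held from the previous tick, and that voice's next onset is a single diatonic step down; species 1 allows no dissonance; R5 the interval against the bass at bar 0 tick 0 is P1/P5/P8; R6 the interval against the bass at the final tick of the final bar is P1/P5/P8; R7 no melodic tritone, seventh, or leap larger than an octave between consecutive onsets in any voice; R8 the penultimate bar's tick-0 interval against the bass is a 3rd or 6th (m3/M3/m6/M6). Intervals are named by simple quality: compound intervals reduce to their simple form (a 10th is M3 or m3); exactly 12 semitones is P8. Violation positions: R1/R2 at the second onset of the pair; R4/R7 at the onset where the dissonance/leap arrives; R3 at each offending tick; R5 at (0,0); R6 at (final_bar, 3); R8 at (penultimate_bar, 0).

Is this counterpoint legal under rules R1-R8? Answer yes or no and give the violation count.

bar 0: v0=F3 v1=F4 (P8)
bar 1: v0=E3 v1=G3 (m3)
bar 2: v0=F3 v1=D4 (M6)
bar 3: v0=G3 v1=B3 (M3)
bar 4: v0=A3 v1=B4 (M2)
bar 5: v0=E3 v1=C4 (m6)
bar 6: v0=F3 v1=F4 (P8)
  R4 @ bar0.3: F3/B3 TT untreated
  R4 @ bar4.0: A3/B4 M2 untreated
  R7 @ bar4.2: B4->C4 leap 11st
  R2 @ bar6.0: E3/G3 m3 -> F3/F4 P8 similar
  R7 @ bar6.0: G3->F4 leap 10st

No (5 violations)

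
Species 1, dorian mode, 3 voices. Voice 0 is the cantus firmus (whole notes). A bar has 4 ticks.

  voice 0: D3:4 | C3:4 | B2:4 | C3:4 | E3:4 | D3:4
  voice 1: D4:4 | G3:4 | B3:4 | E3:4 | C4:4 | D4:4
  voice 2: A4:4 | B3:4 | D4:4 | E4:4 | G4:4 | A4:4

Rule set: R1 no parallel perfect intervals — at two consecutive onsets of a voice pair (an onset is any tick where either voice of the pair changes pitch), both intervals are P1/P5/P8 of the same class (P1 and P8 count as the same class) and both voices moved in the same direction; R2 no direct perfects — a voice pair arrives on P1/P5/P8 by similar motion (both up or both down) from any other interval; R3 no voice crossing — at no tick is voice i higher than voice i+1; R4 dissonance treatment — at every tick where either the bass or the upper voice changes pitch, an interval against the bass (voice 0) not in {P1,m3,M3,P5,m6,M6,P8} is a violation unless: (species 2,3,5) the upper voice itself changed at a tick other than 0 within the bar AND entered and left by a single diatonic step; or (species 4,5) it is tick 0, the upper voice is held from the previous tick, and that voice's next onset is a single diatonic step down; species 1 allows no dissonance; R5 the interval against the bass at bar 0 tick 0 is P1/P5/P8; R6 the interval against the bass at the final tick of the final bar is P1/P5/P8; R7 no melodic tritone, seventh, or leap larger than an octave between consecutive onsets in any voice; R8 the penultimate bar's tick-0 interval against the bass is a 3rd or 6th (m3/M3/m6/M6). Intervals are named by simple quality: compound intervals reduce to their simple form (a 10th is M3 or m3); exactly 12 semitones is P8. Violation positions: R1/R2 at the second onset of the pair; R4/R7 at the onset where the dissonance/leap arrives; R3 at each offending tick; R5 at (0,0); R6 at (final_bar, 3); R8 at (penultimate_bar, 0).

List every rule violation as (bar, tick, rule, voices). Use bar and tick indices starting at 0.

(1, 0, R2, (0, 1))
(1, 0, R4, (0, 2))
(1, 0, R7, (2,))
(4, 0, R2, (1, 2))
(5, 0, R1, (1, 2))

bar 0: v0=D3 v1=D4 v2=A4 downbeat P5
bar 1: v0=C3 v1=G3 v2=B3 downbeat M7
bar 2: v0=B2 v1=B3 v2=D4 downbeat m3
bar 3: v0=C3 v1=E3 v2=E4 downbeat M3
bar 4: v0=E3 v1=C4 v2=G4 downbeat m3
bar 5: v0=D3 v1=D4 v2=A4 downbeat P5
  -> R2 @ bar 1 tick 0 v(0, 1): D3/D4 P8 -> C3/G3 P5 similar
  -> R4 @ bar 1 tick 0 v(0, 2): C3/B3 M7 untreated
  -> R7 @ bar 1 tick 0 v(2,): A4->B3 leap 10st
  -> R2 @ bar 4 tick 0 v(1, 2): E3/E4 P8 -> C4/G4 P5 similar
  -> R1 @ bar 5 tick 0 v(1, 2): C4/G4 P5 -> D4/A4 P5 similar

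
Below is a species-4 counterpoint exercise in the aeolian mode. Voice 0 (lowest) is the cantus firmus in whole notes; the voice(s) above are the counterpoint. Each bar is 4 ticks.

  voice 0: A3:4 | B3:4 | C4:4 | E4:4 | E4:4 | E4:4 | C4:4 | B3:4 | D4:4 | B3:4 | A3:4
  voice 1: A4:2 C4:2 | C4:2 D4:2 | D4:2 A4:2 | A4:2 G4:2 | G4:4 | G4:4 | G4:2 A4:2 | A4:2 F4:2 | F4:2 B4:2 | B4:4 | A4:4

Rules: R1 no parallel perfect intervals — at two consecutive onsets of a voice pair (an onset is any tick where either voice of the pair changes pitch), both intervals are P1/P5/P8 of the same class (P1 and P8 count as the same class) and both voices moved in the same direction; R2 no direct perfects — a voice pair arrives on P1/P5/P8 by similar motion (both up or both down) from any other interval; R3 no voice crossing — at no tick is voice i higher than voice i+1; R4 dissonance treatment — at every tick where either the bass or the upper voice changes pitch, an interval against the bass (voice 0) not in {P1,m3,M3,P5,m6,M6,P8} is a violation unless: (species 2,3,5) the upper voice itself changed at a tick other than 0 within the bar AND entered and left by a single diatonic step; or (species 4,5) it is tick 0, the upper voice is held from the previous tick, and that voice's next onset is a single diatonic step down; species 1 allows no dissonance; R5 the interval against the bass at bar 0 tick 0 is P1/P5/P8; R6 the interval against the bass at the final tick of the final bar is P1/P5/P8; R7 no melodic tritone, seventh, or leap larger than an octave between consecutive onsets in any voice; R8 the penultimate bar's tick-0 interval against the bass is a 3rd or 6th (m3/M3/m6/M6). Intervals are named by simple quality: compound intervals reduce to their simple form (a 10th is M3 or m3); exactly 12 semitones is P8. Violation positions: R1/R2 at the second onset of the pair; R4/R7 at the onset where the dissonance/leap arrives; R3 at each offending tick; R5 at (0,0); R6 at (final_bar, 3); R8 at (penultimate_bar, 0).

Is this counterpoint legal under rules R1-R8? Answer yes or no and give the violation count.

bar 0: v0=A3 v1=A4 (P8)
bar 1: v0=B3 v1=C4 (m2)
bar 2: v0=C4 v1=D4 (M2)
bar 3: v0=E4 v1=A4 (P4)
bar 4: v0=E4 v1=G4 (m3)
bar 5: v0=E4 v1=G4 (m3)
bar 6: v0=C4 v1=G4 (P5)
bar 7: v0=B3 v1=A4 (m7)
bar 8: v0=D4 v1=F4 (m3)
bar 9: v0=B3 v1=B4 (P8)
bar 10: v0=A3 v1=A4 (P8)
  R4 @ bar1.0: B3/C4 m2 untreated
  R4 @ bar2.0: C4/D4 M2 untreated
  R4 @ bar7.0: B3/A4 m7 untreated
  R4 @ bar7.2: B3/F4 TT untreated
  R7 @ bar8.2: F4->B4 leap 6st
  R8 @ bar9.0: penult P8 not 3rd/6th
  R1 @ bar10.0: B3/B4 P8 -> A3/A4 P8 similar

No (7 violations)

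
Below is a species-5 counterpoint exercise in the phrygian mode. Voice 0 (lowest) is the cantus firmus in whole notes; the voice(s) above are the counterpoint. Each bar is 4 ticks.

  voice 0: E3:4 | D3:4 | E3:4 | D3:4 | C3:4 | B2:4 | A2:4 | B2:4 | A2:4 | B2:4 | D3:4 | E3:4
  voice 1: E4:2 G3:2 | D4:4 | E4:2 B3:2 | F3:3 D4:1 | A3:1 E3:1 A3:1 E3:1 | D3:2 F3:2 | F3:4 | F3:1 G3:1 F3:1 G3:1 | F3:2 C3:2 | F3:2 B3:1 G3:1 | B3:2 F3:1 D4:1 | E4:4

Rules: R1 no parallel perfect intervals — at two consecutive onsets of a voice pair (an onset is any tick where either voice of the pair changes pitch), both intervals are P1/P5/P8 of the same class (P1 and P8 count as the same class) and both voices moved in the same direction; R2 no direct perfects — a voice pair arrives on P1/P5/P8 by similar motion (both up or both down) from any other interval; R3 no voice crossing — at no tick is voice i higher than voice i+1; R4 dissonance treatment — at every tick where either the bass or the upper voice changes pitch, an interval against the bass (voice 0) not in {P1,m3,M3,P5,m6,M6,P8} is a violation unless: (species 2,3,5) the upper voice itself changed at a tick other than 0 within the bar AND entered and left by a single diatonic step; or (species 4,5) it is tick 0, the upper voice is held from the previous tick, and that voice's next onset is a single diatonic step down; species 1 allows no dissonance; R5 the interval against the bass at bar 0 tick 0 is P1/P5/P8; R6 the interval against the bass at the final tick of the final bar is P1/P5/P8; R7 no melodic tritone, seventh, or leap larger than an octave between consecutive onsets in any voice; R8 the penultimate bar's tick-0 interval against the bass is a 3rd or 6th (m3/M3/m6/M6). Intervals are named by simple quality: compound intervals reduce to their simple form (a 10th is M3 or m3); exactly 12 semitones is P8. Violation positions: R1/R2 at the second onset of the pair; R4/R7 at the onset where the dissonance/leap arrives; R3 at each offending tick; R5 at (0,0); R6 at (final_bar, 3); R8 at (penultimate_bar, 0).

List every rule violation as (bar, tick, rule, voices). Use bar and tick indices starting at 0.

bar 0: v0=E3 v1=E4 downbeat P8
bar 1: v0=D3 v1=D4 downbeat P8
bar 2: v0=E3 v1=E4 downbeat P8
bar 3: v0=D3 v1=F3 downbeat m3
bar 4: v0=C3 v1=A3 downbeat M6
bar 5: v0=B2 v1=D3 downbeat m3
bar 6: v0=A2 v1=F3 downbeat m6
bar 7: v0=B2 v1=F3 downbeat TT
bar 8: v0=A2 v1=F3 downbeat m6
bar 9: v0=B2 v1=F3 downbeat TT
bar 10: v0=D3 v1=B3 downbeat M6
bar 11: v0=E3 v1=E4 downbeat P8
  -> R1 @ bar 2 tick 0 v(0, 1): D3/D4 P8 -> E3/E4 P8 similar
  -> R7 @ bar 3 tick 0 v(1,): B3->F3 leap 6st
  -> R4 @ bar 5 tick 2 v(0, 1): B2/F3 TT untreated
  -> R4 @ bar 7 tick 0 v(0, 1): B2/F3 TT untreated
  -> R4 @ bar 9 tick 0 v(0, 1): B2/F3 TT untreated
  -> R7 @ bar 9 tick 2 v(1,): F3->B3 leap 6st
  -> R7 @ bar 10 tick 2 v(1,): B3->F3 leap 6st
  -> R1 @ bar 11 tick 0 v(0, 1): D3/D4 P8 -> E3/E4 P8 similar

(2, 0, R1, (0, 1))
(3, 0, R7, (1,))
(5, 2, R4, (0, 1))
(7, 0, R4, (0, 1))
(9, 0, R4, (0, 1))
(9, 2, R7, (1,))
(10, 2, R7, (1,))
(11, 0, R1, (0, 1))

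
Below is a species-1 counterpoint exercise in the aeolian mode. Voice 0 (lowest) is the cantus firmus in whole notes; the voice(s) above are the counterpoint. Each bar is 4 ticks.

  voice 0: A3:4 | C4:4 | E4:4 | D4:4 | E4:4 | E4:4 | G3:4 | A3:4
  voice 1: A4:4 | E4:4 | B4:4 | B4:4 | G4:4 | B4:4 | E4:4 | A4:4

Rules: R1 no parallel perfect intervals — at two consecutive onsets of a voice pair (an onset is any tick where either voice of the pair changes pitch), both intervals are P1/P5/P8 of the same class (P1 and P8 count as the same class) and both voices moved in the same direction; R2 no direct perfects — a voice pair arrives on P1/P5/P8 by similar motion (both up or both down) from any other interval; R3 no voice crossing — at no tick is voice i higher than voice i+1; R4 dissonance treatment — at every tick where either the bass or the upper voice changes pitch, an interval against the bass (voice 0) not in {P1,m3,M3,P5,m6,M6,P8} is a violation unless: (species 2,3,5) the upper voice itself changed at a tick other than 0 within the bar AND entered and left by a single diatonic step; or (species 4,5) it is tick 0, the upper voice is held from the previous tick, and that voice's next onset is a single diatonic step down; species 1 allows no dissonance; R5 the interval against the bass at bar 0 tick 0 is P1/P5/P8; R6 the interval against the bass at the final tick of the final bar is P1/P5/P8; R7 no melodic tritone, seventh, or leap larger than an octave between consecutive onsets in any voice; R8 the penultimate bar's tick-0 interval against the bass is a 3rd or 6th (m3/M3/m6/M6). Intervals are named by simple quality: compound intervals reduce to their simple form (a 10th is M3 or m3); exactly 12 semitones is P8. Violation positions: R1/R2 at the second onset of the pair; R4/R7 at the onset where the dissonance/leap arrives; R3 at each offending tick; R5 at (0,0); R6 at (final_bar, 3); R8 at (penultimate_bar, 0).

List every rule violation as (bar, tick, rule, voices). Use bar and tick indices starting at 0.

(2, 0, R2, (0, 1))
(7, 0, R2, (0, 1))

bar 0: v0=A3 v1=A4 downbeat P8
bar 1: v0=C4 v1=E4 downbeat M3
bar 2: v0=E4 v1=B4 downbeat P5
bar 3: v0=D4 v1=B4 downbeat M6
bar 4: v0=E4 v1=G4 downbeat m3
bar 5: v0=E4 v1=B4 downbeat P5
bar 6: v0=G3 v1=E4 downbeat M6
bar 7: v0=A3 v1=A4 downbeat P8
  -> R2 @ bar 2 tick 0 v(0, 1): C4/E4 M3 -> E4/B4 P5 similar
  -> R2 @ bar 7 tick 0 v(0, 1): G3/E4 M6 -> A3/A4 P8 similar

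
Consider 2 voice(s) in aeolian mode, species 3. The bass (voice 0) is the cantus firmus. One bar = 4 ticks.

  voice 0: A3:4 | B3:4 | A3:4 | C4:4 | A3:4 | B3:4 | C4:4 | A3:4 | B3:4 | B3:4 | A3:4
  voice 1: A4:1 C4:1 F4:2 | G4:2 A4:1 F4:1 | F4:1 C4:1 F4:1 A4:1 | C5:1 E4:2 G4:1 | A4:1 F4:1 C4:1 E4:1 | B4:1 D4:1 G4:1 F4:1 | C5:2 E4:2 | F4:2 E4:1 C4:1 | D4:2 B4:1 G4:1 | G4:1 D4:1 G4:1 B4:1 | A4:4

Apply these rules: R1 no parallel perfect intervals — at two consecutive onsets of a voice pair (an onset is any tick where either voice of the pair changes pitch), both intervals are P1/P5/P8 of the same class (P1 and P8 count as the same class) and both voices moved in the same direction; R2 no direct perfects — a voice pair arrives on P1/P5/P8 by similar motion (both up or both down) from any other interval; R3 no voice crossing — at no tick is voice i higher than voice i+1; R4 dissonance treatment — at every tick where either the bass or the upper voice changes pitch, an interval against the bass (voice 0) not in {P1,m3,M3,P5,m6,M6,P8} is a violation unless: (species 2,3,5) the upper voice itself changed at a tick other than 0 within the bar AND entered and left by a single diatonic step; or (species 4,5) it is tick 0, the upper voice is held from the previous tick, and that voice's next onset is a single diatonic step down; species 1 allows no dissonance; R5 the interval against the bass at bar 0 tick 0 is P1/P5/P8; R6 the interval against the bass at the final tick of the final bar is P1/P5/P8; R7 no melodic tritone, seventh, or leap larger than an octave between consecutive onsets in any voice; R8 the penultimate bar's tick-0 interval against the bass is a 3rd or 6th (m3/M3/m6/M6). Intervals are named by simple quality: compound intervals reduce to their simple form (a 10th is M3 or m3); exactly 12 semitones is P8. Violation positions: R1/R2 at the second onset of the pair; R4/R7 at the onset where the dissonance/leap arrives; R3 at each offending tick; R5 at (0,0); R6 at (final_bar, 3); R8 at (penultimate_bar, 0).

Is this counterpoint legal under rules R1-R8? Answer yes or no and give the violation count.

No (7 violations)

bar 0: v0=A3 v1=A4 (P8)
bar 1: v0=B3 v1=G4 (m6)
bar 2: v0=A3 v1=F4 (m6)
bar 3: v0=C4 v1=C5 (P8)
bar 4: v0=A3 v1=A4 (P8)
bar 5: v0=B3 v1=B4 (P8)
bar 6: v0=C4 v1=C5 (P8)
bar 7: v0=A3 v1=F4 (m6)
bar 8: v0=B3 v1=D4 (m3)
bar 9: v0=B3 v1=G4 (m6)
bar 10: v0=A3 v1=A4 (P8)
  R4 @ bar1.2: B3/A4 m7 untreated
  R4 @ bar1.3: B3/F4 TT untreated
  R1 @ bar3.0: A3/A4 P8 -> C4/C5 P8 similar
  R2 @ bar5.0: A3/E4 P5 -> B3/B4 P8 similar
  R4 @ bar5.3: B3/F4 TT untreated
  R2 @ bar6.0: B3/F4 TT -> C4/C5 P8 similar
  R1 @ bar10.0: B3/B4 P8 -> A3/A4 P8 similar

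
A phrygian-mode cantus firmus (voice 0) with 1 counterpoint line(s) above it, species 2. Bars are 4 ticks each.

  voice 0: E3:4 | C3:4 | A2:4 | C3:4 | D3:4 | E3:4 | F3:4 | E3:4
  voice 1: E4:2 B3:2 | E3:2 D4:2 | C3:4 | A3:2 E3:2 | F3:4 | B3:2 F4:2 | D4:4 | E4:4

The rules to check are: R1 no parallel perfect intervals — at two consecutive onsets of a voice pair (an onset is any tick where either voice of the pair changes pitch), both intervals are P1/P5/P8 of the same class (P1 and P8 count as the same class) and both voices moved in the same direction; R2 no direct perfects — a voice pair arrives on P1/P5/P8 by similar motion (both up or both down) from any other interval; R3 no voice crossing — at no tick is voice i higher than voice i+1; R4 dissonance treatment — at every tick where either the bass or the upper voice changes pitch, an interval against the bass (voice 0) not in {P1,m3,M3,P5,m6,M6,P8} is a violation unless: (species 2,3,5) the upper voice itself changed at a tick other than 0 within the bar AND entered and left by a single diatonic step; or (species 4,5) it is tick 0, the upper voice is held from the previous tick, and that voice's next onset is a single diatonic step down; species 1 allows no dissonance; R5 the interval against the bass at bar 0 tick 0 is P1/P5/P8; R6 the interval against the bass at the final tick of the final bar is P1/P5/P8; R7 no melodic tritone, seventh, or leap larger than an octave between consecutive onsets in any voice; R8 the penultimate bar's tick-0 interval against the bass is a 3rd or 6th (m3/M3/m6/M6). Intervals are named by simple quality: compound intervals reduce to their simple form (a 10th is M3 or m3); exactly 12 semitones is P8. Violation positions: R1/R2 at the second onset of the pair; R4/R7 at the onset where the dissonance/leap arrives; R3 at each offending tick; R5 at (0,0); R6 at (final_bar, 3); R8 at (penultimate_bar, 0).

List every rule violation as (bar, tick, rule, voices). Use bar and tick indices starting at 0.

(1, 2, R4, (0, 1))
(1, 2, R7, (1,))
(2, 0, R7, (1,))
(5, 0, R2, (0, 1))
(5, 0, R7, (1,))
(5, 2, R4, (0, 1))
(5, 2, R7, (1,))

bar 0: v0=E3 v1=E4 downbeat P8
bar 1: v0=C3 v1=E3 downbeat M3
bar 2: v0=A2 v1=C3 downbeat m3
bar 3: v0=C3 v1=A3 downbeat M6
bar 4: v0=D3 v1=F3 downbeat m3
bar 5: v0=E3 v1=B3 downbeat P5
bar 6: v0=F3 v1=D4 downbeat M6
bar 7: v0=E3 v1=E4 downbeat P8
  -> R4 @ bar 1 tick 2 v(0, 1): C3/D4 M2 untreated
  -> R7 @ bar 1 tick 2 v(1,): E3->D4 leap 10st
  -> R7 @ bar 2 tick 0 v(1,): D4->C3 leap 14st
  -> R2 @ bar 5 tick 0 v(0, 1): D3/F3 m3 -> E3/B3 P5 similar
  -> R7 @ bar 5 tick 0 v(1,): F3->B3 leap 6st
  -> R4 @ bar 5 tick 2 v(0, 1): E3/F4 m2 untreated
  -> R7 @ bar 5 tick 2 v(1,): B3->F4 leap 6st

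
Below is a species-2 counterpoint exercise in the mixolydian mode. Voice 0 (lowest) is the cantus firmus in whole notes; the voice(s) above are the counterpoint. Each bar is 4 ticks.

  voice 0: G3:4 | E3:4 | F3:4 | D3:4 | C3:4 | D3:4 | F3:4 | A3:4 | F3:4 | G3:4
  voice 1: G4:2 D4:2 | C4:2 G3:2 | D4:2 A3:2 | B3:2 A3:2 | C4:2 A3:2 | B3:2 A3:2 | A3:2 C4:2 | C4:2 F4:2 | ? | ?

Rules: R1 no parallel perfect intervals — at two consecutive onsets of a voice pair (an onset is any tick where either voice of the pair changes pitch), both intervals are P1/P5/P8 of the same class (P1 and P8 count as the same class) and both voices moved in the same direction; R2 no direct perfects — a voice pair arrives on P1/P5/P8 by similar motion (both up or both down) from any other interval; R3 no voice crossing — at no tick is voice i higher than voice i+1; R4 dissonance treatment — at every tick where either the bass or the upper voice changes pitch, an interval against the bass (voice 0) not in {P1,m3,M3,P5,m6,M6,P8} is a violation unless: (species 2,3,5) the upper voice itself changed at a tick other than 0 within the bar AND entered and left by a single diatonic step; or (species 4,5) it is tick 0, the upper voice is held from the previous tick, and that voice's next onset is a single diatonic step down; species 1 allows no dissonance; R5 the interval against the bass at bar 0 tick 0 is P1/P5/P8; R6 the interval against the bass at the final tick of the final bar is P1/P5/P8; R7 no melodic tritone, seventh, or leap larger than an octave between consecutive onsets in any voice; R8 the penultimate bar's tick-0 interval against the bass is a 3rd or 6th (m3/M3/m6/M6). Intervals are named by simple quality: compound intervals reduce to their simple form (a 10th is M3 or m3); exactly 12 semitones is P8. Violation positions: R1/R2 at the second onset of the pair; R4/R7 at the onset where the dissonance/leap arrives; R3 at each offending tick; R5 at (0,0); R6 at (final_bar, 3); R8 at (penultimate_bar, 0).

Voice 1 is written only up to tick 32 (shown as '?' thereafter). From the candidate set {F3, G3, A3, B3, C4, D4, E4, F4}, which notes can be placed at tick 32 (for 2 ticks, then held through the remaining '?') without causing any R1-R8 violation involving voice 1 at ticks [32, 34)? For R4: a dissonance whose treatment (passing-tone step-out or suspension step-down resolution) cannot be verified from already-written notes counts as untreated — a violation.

F3: violates R2,R8
G3: violates R4,R7,R8
A3: legal
B3: violates R4,R7,R8
C4: violates R2,R8
D4: legal
E4: violates R4,R8
F4: violates R8

{A3, D4}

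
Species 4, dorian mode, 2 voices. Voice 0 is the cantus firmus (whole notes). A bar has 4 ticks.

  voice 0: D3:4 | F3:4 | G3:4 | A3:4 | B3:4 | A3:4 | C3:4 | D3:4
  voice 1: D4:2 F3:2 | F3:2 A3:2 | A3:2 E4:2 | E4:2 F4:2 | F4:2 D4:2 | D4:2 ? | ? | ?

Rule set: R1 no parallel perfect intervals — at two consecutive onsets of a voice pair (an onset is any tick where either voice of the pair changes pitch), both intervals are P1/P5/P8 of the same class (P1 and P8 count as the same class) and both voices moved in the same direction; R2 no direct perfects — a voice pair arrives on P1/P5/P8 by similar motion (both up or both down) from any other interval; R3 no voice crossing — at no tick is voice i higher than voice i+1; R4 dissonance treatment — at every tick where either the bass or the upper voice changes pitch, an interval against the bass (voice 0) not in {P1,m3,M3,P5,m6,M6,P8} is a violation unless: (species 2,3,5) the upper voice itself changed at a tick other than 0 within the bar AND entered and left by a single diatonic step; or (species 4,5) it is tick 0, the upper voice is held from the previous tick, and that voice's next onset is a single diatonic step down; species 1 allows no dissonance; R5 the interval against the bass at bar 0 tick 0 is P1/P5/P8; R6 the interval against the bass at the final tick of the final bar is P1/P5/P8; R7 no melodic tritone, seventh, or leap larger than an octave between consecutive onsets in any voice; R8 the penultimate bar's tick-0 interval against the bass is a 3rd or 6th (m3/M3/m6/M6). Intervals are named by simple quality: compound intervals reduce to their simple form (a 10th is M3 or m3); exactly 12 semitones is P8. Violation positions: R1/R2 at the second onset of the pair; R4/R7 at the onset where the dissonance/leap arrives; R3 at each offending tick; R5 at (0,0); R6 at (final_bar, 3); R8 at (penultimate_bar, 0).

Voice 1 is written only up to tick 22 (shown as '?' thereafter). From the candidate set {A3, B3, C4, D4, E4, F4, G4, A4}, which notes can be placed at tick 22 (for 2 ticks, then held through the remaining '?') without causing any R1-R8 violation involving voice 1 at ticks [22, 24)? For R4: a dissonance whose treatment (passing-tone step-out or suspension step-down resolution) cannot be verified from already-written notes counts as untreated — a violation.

A3: legal
B3: violates R4
C4: legal
D4: legal
E4: legal
F4: legal
G4: violates R4
A4: legal

{A3, A4, C4, D4, E4, F4}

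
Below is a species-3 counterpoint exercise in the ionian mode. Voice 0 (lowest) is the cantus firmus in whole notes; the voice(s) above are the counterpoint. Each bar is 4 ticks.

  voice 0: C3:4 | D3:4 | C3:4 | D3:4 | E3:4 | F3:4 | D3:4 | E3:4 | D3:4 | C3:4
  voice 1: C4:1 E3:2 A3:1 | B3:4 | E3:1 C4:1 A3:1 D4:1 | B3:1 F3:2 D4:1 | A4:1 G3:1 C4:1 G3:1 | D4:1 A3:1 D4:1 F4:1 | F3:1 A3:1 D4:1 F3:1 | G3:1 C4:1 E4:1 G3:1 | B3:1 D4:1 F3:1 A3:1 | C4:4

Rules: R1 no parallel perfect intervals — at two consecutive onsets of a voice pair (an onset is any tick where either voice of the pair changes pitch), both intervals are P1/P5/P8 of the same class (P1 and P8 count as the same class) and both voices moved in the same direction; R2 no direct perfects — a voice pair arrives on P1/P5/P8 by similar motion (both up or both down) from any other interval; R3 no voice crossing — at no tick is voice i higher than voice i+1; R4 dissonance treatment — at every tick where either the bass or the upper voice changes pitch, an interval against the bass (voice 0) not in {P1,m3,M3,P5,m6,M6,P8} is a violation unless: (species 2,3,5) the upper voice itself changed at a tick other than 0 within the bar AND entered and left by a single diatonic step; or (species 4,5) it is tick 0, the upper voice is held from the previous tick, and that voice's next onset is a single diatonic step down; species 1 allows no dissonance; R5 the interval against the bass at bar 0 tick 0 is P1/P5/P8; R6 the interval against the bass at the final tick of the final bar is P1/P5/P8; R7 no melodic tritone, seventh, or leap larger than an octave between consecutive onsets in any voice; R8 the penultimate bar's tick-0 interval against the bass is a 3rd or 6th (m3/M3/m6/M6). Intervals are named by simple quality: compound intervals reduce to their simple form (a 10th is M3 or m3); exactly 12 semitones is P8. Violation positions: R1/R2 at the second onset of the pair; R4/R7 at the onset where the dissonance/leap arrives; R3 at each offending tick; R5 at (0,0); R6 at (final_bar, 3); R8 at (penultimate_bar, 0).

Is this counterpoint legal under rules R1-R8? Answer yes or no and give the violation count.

No (4 violations)

bar 0: v0=C3 v1=C4 (P8)
bar 1: v0=D3 v1=B3 (M6)
bar 2: v0=C3 v1=E3 (M3)
bar 3: v0=D3 v1=B3 (M6)
bar 4: v0=E3 v1=A4 (P4)
bar 5: v0=F3 v1=D4 (M6)
bar 6: v0=D3 v1=F3 (m3)
bar 7: v0=E3 v1=G3 (m3)
bar 8: v0=D3 v1=B3 (M6)
bar 9: v0=C3 v1=C4 (P8)
  R4 @ bar2.3: C3/D4 M2 untreated
  R7 @ bar3.1: B3->F3 leap 6st
  R4 @ bar4.0: E3/A4 P4 untreated
  R7 @ bar4.1: A4->G3 leap 14st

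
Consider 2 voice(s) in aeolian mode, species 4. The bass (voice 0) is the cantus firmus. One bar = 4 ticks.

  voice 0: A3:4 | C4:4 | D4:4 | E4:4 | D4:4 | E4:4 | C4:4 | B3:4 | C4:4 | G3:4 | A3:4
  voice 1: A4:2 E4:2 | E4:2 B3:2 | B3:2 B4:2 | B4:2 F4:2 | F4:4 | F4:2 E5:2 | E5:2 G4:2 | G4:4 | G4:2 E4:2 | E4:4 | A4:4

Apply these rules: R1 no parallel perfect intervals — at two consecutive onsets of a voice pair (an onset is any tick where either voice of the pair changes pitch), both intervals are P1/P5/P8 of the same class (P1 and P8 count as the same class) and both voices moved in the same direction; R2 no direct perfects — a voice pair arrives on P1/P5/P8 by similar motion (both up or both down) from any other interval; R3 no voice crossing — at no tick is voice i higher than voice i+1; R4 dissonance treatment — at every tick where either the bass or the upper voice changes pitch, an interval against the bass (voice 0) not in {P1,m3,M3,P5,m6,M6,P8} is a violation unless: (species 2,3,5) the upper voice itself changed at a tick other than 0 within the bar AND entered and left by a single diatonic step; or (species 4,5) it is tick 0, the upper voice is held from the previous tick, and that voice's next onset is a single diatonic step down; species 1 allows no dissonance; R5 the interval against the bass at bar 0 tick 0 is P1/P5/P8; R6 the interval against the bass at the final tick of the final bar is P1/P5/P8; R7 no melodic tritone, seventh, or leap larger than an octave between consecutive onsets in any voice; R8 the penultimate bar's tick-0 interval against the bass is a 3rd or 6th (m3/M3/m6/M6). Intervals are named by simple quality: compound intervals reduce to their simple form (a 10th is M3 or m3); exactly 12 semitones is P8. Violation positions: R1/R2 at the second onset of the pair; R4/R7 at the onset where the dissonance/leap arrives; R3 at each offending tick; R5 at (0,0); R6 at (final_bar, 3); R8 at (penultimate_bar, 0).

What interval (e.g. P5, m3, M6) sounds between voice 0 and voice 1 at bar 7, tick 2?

m6

voice 0=B3 voice 1=G4 -> m6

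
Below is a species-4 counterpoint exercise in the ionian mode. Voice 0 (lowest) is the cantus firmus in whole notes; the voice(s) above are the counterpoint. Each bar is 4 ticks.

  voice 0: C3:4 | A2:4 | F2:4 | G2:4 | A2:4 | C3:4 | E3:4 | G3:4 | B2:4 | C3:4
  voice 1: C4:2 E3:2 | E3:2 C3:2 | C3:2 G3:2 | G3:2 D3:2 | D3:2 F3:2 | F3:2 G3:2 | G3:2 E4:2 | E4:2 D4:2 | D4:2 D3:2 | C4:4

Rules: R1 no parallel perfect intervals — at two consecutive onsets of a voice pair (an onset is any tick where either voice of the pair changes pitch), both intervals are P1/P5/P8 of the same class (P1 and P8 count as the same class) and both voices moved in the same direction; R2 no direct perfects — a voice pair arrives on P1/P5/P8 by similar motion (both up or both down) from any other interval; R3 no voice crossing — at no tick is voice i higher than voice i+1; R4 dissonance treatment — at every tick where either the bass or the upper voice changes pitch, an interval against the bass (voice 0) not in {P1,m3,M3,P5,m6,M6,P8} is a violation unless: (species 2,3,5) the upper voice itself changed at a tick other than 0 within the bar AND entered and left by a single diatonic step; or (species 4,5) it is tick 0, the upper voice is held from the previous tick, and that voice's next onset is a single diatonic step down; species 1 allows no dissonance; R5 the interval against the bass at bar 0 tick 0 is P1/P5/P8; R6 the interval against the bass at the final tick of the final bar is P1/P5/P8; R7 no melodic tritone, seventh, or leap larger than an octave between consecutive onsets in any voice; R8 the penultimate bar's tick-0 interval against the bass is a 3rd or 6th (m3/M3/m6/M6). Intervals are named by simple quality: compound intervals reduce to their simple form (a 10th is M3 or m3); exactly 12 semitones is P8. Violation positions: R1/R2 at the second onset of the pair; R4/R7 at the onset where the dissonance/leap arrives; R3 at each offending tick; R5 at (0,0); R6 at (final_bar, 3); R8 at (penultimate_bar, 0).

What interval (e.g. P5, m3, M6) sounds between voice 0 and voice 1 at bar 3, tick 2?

P5

voice 0=G2 voice 1=D3 -> P5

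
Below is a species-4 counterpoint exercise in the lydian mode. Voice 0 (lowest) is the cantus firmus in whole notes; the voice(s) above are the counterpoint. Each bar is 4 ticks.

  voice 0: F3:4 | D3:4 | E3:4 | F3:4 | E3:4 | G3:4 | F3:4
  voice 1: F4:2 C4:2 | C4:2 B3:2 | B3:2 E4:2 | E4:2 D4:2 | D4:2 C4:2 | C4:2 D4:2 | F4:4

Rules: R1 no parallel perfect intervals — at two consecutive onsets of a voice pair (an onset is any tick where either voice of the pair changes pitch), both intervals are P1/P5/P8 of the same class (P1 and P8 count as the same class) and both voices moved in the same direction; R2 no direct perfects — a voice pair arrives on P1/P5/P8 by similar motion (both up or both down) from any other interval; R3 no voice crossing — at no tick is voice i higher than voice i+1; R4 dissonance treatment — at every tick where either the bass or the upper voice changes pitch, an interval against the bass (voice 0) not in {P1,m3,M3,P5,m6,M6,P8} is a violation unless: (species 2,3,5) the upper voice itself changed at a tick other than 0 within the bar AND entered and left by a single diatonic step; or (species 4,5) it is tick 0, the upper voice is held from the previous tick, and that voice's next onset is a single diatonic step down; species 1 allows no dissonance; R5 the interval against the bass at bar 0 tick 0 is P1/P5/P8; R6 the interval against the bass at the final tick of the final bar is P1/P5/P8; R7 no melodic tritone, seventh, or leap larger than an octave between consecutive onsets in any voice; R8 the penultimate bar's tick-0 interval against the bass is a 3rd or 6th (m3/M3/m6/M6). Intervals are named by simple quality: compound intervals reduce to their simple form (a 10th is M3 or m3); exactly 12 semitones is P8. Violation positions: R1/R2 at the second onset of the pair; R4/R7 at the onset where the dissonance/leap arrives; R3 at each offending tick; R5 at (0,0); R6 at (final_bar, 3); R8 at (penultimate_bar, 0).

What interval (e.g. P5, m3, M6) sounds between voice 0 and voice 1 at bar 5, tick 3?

voice 0=G3 voice 1=D4 -> P5

P5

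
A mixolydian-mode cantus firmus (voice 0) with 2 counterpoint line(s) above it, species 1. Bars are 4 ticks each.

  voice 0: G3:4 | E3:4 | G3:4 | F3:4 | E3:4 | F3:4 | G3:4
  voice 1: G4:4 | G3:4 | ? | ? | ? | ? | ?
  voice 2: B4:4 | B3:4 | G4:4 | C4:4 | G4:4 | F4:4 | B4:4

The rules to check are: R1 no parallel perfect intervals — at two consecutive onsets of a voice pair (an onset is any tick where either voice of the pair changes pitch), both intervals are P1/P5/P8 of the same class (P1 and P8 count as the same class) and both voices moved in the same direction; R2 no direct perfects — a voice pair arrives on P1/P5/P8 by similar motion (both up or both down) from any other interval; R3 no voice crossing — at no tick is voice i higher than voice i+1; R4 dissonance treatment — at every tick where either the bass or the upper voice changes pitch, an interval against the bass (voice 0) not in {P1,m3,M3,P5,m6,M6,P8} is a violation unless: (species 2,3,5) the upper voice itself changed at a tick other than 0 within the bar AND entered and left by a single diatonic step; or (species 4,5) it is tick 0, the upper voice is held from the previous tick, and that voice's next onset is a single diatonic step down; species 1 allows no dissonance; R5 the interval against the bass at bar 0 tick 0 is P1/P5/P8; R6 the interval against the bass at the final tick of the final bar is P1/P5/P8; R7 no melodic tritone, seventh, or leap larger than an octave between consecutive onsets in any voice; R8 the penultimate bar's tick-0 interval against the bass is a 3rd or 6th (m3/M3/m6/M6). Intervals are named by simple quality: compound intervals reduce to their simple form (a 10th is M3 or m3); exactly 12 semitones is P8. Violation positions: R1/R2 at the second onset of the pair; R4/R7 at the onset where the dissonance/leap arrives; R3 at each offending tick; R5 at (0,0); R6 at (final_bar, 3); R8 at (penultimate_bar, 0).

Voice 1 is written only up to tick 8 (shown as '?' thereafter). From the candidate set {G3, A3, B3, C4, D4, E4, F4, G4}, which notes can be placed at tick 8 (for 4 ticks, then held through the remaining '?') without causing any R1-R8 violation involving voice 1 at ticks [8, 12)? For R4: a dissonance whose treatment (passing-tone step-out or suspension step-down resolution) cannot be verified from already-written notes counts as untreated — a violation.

{B3, E4, G3}

G3: legal
A3: violates R4
B3: legal
C4: violates R2,R4
D4: violates R2
E4: legal
F4: violates R4,R7
G4: violates R2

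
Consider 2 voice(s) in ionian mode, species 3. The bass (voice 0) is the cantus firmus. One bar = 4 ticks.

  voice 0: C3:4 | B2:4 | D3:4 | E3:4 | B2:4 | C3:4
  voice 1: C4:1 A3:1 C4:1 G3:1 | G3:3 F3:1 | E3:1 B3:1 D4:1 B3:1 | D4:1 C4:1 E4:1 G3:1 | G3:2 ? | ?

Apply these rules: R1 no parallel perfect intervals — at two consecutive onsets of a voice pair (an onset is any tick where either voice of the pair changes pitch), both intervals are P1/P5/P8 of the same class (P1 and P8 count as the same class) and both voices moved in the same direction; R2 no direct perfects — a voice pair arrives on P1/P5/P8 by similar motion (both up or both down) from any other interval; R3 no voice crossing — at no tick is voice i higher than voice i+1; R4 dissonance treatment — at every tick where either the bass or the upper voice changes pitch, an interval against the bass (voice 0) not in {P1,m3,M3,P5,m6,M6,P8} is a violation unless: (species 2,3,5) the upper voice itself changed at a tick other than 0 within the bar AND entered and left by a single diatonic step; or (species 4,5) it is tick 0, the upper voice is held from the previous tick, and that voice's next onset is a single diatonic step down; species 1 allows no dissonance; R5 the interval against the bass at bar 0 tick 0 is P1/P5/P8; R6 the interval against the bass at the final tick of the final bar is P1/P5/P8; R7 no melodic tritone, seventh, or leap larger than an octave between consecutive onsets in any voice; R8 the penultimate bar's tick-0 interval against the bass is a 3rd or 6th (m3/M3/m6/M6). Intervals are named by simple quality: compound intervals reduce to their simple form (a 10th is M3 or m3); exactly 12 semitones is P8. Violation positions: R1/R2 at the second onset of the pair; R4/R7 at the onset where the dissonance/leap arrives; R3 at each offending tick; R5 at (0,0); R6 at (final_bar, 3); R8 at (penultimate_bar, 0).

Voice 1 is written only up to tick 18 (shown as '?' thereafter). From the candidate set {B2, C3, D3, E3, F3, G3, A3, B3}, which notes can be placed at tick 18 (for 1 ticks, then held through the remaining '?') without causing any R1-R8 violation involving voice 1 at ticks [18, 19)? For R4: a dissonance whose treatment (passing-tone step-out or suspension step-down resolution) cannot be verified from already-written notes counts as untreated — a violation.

B2: legal
C3: violates R4
D3: legal
E3: violates R4
F3: violates R4
G3: legal
A3: violates R4
B3: legal

{B2, B3, D3, G3}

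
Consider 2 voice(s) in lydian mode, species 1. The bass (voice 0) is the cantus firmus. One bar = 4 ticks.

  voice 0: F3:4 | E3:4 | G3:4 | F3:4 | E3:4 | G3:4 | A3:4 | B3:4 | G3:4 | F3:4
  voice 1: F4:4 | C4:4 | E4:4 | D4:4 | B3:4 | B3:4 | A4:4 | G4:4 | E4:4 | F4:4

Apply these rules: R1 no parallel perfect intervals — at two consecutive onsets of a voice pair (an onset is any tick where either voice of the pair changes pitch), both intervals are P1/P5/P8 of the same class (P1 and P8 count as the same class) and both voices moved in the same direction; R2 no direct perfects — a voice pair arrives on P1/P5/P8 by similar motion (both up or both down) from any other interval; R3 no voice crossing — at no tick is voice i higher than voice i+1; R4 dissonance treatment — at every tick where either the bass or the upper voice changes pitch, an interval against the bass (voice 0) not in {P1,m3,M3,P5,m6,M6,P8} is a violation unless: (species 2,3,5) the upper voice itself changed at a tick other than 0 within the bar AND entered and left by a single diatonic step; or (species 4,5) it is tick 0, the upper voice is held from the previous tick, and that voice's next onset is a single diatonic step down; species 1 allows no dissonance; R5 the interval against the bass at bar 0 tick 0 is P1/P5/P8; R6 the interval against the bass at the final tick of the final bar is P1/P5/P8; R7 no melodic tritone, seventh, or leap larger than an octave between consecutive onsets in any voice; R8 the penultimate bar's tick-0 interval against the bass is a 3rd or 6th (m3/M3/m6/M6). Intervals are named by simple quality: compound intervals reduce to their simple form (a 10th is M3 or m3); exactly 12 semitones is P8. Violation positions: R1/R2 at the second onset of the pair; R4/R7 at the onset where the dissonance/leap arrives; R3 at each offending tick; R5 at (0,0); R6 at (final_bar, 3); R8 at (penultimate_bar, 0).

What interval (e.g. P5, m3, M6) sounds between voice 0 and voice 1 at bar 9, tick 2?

P8

voice 0=F3 voice 1=F4 -> P8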